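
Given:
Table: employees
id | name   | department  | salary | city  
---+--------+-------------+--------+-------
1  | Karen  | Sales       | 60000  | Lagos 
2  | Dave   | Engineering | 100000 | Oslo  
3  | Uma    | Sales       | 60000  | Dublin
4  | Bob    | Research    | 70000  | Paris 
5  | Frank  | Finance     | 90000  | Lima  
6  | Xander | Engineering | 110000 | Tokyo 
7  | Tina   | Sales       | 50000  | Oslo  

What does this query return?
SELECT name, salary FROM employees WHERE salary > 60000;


Filtering: salary > 60000
Matching: 4 rows

4 rows:
Dave, 100000
Bob, 70000
Frank, 90000
Xander, 110000


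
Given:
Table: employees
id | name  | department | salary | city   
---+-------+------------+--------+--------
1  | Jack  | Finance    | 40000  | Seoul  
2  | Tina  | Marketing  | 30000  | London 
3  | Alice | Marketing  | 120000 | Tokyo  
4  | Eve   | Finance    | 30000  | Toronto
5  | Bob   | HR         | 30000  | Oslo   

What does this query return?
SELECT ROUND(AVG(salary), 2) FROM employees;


SUM(salary) = 250000
COUNT = 5
ROUND(AVG, 2) = ROUND(250000 / 5, 2) = 50000.0

50000.0


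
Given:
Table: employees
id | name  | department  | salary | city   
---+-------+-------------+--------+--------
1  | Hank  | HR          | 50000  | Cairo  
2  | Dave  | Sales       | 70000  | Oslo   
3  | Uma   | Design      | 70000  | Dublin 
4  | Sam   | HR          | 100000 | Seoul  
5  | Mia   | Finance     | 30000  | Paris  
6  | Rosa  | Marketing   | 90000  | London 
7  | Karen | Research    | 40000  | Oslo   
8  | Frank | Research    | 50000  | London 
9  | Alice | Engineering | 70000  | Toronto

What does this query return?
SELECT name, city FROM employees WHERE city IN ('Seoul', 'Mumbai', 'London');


Filtering: city IN ('Seoul', 'Mumbai', 'London')
Matching: 3 rows

3 rows:
Sam, Seoul
Rosa, London
Frank, London


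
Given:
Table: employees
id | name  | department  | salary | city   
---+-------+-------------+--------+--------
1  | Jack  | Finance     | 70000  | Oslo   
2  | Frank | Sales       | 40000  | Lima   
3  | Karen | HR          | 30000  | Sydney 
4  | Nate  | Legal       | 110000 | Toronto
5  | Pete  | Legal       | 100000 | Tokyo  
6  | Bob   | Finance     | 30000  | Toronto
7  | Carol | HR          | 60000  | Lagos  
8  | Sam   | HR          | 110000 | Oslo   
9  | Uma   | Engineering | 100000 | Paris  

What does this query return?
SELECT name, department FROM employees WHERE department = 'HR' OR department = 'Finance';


Filtering: department = 'HR' OR 'Finance'
Matching: 5 rows

5 rows:
Jack, Finance
Karen, HR
Bob, Finance
Carol, HR
Sam, HR


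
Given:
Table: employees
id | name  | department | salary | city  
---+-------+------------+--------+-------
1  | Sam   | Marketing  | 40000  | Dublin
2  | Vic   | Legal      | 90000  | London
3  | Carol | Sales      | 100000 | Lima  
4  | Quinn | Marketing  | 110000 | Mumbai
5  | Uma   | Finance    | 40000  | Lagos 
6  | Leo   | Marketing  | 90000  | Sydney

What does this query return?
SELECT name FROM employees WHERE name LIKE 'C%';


LIKE 'C%' matches names starting with 'C'
Matching: 1

1 rows:
Carol


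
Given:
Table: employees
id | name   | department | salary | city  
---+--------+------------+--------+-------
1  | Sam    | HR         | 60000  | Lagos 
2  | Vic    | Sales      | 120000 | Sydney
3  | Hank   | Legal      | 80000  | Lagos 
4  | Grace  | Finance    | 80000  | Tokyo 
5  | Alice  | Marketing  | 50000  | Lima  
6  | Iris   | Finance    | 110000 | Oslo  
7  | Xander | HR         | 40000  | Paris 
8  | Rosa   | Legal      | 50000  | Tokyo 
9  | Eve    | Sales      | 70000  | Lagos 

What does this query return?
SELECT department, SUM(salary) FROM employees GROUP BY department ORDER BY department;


Summing salary within each department:
  Finance: 80000 + 110000 = 190000
  HR: 60000 + 40000 = 100000
  Legal: 80000 + 50000 = 130000
  Marketing: 50000 = 50000
  Sales: 120000 + 70000 = 190000


5 groups:
Finance, 190000
HR, 100000
Legal, 130000
Marketing, 50000
Sales, 190000


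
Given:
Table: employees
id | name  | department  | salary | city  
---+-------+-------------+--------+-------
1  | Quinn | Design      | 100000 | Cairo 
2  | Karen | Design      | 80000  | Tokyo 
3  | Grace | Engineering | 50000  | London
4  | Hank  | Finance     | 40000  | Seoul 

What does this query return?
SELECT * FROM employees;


SELECT * returns all 4 rows with all columns

4 rows:
1, Quinn, Design, 100000, Cairo
2, Karen, Design, 80000, Tokyo
3, Grace, Engineering, 50000, London
4, Hank, Finance, 40000, Seoul


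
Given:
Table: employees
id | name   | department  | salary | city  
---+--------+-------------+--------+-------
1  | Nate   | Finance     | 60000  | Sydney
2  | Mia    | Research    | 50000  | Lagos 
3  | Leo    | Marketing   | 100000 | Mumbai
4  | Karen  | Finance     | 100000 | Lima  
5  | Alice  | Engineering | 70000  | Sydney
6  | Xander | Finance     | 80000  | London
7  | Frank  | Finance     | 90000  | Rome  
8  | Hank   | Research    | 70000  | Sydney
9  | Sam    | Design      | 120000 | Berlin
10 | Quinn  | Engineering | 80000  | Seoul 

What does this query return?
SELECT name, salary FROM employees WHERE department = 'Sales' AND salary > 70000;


Filtering: department = 'Sales' AND salary > 70000
Matching: 0 rows

Empty result set (0 rows)


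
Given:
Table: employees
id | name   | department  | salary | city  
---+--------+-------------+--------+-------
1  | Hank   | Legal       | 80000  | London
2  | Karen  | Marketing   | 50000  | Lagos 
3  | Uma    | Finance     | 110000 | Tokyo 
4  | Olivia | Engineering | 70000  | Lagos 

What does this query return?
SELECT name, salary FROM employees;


Projecting columns: name, salary

4 rows:
Hank, 80000
Karen, 50000
Uma, 110000
Olivia, 70000


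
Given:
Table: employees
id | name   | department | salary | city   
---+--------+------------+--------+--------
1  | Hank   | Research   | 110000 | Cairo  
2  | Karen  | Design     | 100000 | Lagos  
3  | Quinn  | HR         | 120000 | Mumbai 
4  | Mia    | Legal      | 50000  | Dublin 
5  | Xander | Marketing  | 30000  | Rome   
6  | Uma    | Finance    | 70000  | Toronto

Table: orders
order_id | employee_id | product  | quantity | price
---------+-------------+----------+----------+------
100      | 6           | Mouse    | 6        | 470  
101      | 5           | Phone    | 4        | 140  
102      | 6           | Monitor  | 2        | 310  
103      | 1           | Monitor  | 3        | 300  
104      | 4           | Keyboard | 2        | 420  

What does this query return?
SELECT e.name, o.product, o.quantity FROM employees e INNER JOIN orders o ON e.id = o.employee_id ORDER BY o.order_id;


Joining employees.id = orders.employee_id:
  employee Uma (id=6) -> order Mouse
  employee Xander (id=5) -> order Phone
  employee Uma (id=6) -> order Monitor
  employee Hank (id=1) -> order Monitor
  employee Mia (id=4) -> order Keyboard


5 rows:
Uma, Mouse, 6
Xander, Phone, 4
Uma, Monitor, 2
Hank, Monitor, 3
Mia, Keyboard, 2


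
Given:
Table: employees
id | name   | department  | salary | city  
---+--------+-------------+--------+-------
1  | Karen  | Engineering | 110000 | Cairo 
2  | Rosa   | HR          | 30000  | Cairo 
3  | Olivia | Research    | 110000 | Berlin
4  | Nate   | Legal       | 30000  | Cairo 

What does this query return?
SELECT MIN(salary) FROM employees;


Salaries: 110000, 30000, 110000, 30000
MIN = 30000

30000


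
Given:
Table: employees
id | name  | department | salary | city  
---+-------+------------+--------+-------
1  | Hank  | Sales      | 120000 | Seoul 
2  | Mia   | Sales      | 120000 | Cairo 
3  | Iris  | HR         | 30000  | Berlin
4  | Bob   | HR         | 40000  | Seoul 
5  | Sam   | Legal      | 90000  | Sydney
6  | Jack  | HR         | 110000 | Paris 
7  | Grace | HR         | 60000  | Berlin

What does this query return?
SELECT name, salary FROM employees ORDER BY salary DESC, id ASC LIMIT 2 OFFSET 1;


Sort by salary DESC (id ASC tiebreak), then skip 1 and take 2
Rows 2 through 3

2 rows:
Mia, 120000
Jack, 110000


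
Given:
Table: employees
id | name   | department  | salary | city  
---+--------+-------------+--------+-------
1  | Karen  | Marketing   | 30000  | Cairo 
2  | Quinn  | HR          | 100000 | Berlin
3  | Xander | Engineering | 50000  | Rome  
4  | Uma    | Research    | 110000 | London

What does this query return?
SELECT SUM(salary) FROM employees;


SUM(salary) = 30000 + 100000 + 50000 + 110000 = 290000

290000


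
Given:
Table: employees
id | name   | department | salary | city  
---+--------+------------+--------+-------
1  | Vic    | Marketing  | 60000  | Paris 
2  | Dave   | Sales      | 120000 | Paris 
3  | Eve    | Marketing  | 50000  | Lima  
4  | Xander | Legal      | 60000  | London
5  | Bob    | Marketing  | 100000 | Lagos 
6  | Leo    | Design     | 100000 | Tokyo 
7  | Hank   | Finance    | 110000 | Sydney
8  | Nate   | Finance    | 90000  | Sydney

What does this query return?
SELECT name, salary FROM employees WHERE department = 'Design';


Filtering: department = 'Design'
Matching rows: 1

1 rows:
Leo, 100000


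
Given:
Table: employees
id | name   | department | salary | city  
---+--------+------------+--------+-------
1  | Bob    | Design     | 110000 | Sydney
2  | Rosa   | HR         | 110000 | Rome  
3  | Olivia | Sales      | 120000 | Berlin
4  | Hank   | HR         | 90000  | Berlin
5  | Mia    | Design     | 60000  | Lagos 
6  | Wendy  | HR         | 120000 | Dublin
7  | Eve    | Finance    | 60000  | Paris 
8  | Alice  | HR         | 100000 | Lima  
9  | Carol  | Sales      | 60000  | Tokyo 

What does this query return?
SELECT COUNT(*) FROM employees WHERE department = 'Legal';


Counting rows where department = 'Legal'


0


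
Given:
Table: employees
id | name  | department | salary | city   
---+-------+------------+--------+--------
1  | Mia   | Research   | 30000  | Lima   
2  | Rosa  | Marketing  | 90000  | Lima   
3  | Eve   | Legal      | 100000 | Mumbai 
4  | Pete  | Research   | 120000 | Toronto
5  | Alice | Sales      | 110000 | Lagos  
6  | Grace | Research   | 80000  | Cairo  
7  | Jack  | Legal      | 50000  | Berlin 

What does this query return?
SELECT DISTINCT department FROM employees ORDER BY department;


All 'department' values (row order): Research, Marketing, Legal, Research, Sales, Research, Legal
Removing duplicates leaves 4 unique value(s).

4 values:
Legal
Marketing
Research
Sales


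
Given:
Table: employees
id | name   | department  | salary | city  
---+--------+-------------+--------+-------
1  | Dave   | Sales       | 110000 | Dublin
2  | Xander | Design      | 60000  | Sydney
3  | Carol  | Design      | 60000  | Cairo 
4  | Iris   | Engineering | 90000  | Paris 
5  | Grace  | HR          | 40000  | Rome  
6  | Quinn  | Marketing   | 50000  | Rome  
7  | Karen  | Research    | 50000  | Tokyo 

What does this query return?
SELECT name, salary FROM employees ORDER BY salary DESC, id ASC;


Sorting by salary DESC, then id ASC for ties

7 rows:
Dave, 110000
Iris, 90000
Xander, 60000
Carol, 60000
Quinn, 50000
Karen, 50000
Grace, 40000


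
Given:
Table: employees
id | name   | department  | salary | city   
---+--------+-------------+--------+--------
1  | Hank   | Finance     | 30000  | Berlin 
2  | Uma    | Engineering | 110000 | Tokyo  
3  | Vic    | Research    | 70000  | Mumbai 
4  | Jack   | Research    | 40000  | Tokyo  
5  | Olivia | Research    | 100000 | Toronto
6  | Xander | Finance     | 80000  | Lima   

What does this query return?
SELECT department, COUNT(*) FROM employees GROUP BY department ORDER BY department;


Assigning each row to its department group:
  Hank -> Finance
  Uma -> Engineering
  Vic -> Research
  Jack -> Research
  Olivia -> Research
  Xander -> Finance


3 groups:
Engineering, 1
Finance, 2
Research, 3


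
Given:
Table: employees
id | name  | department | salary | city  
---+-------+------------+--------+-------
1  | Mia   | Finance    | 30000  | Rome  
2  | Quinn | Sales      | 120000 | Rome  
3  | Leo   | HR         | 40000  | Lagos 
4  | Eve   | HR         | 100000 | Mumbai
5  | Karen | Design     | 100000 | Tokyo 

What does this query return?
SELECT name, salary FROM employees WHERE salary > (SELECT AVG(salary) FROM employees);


Subquery: AVG(salary) = 78000.0
Filtering: salary > 78000.0
  Quinn (120000) -> MATCH
  Eve (100000) -> MATCH
  Karen (100000) -> MATCH


3 rows:
Quinn, 120000
Eve, 100000
Karen, 100000


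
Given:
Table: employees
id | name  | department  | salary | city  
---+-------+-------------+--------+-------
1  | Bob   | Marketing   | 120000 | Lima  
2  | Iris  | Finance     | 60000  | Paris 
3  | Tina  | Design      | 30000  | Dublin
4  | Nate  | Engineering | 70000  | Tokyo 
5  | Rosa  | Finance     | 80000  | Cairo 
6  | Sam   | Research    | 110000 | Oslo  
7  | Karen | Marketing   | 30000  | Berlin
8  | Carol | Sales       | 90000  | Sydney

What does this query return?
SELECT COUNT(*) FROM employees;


COUNT(*) counts all rows

8


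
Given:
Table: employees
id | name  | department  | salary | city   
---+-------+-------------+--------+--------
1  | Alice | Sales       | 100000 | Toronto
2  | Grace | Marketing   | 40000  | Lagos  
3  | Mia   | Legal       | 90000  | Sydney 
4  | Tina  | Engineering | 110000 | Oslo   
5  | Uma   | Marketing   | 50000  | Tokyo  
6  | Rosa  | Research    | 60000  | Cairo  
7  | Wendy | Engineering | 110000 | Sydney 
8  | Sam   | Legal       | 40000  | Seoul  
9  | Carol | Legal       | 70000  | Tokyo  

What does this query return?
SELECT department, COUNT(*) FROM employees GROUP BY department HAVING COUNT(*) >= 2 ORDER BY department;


Groups with count >= 2:
  Engineering: 2 -> PASS
  Legal: 3 -> PASS
  Marketing: 2 -> PASS
  Research: 1 -> filtered out
  Sales: 1 -> filtered out


3 groups:
Engineering, 2
Legal, 3
Marketing, 2


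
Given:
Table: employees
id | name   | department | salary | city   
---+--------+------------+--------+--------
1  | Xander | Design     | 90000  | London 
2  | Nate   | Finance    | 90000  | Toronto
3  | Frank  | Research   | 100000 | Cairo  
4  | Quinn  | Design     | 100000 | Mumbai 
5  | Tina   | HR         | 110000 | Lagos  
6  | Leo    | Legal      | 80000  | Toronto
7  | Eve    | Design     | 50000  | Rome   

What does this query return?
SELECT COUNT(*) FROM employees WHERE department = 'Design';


Counting rows where department = 'Design'
  Xander -> MATCH
  Quinn -> MATCH
  Eve -> MATCH


3


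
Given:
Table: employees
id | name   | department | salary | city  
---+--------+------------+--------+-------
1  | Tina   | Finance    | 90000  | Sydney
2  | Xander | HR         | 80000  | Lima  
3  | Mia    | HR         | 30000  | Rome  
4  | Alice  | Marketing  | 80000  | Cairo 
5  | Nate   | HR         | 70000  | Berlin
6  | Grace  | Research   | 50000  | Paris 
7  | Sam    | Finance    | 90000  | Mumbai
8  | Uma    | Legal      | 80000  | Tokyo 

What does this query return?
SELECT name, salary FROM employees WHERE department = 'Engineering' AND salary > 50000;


Filtering: department = 'Engineering' AND salary > 50000
Matching: 0 rows

Empty result set (0 rows)


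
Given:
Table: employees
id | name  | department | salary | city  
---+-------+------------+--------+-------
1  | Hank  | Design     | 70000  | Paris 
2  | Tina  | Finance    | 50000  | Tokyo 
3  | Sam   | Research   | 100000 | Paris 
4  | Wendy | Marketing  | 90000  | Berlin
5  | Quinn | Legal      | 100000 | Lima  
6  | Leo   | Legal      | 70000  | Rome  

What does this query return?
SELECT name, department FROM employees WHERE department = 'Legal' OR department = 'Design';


Filtering: department = 'Legal' OR 'Design'
Matching: 3 rows

3 rows:
Hank, Design
Quinn, Legal
Leo, Legal


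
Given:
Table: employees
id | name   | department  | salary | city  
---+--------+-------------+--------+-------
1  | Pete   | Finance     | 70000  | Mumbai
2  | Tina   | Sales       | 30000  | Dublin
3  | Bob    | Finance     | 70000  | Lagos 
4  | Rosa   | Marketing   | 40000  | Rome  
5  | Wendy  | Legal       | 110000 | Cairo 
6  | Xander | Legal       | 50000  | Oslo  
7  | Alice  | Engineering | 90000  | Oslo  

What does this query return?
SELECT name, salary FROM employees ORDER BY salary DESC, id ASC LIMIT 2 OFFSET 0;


Sort by salary DESC (id ASC tiebreak), then skip 0 and take 2
Rows 1 through 2

2 rows:
Wendy, 110000
Alice, 90000


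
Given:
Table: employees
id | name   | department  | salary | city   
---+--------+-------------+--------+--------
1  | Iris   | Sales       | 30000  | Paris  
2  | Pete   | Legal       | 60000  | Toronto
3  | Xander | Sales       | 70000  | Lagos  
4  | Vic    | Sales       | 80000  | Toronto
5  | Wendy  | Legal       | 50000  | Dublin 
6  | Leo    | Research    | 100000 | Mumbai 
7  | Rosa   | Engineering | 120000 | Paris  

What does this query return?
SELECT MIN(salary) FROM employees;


Salaries: 30000, 60000, 70000, 80000, 50000, 100000, 120000
MIN = 30000

30000


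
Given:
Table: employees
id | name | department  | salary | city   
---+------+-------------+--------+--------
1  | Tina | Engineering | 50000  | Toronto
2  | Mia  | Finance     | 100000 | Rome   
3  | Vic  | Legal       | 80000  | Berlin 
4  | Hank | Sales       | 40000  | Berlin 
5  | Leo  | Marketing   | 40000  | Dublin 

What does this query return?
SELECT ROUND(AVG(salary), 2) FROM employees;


SUM(salary) = 310000
COUNT = 5
ROUND(AVG, 2) = ROUND(310000 / 5, 2) = 62000.0

62000.0


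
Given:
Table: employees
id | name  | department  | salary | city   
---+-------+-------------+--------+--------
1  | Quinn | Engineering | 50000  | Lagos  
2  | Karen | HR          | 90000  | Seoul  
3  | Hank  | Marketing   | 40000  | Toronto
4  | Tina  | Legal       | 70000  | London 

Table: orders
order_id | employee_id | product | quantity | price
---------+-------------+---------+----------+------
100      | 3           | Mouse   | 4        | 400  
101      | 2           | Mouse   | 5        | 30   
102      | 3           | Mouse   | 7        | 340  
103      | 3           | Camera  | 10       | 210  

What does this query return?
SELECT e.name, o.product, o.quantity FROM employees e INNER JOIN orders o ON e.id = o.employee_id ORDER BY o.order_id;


Joining employees.id = orders.employee_id:
  employee Hank (id=3) -> order Mouse
  employee Karen (id=2) -> order Mouse
  employee Hank (id=3) -> order Mouse
  employee Hank (id=3) -> order Camera


4 rows:
Hank, Mouse, 4
Karen, Mouse, 5
Hank, Mouse, 7
Hank, Camera, 10


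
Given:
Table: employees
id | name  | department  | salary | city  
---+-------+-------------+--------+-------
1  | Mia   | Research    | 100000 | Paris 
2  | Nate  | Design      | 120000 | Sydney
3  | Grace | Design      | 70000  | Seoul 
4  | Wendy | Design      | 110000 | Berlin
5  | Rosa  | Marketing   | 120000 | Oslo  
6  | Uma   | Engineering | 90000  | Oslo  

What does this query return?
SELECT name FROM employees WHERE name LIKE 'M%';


LIKE 'M%' matches names starting with 'M'
Matching: 1

1 rows:
Mia


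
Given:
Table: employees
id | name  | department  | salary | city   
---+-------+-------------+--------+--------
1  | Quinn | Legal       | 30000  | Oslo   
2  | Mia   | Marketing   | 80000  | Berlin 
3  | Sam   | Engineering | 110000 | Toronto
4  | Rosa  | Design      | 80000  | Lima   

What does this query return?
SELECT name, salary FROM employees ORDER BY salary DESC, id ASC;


Sorting by salary DESC, then id ASC for ties

4 rows:
Sam, 110000
Mia, 80000
Rosa, 80000
Quinn, 30000


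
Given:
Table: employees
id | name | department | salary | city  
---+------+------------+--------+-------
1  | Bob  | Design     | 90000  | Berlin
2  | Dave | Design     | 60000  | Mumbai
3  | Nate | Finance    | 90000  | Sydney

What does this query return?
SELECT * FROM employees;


SELECT * returns all 3 rows with all columns

3 rows:
1, Bob, Design, 90000, Berlin
2, Dave, Design, 60000, Mumbai
3, Nate, Finance, 90000, Sydney


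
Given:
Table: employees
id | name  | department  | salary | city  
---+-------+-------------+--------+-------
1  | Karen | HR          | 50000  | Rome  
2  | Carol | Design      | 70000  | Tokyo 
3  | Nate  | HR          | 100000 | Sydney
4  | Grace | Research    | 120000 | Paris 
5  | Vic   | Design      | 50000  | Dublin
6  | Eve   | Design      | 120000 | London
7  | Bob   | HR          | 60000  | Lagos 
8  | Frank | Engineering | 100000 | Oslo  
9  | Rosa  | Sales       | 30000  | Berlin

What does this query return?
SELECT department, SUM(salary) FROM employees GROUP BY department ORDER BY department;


Summing salary within each department:
  Design: 70000 + 50000 + 120000 = 240000
  Engineering: 100000 = 100000
  HR: 50000 + 100000 + 60000 = 210000
  Research: 120000 = 120000
  Sales: 30000 = 30000


5 groups:
Design, 240000
Engineering, 100000
HR, 210000
Research, 120000
Sales, 30000


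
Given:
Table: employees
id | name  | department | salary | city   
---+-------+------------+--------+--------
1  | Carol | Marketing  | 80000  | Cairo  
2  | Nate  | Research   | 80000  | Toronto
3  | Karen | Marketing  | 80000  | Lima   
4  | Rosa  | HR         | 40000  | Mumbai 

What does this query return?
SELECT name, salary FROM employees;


Projecting columns: name, salary

4 rows:
Carol, 80000
Nate, 80000
Karen, 80000
Rosa, 40000


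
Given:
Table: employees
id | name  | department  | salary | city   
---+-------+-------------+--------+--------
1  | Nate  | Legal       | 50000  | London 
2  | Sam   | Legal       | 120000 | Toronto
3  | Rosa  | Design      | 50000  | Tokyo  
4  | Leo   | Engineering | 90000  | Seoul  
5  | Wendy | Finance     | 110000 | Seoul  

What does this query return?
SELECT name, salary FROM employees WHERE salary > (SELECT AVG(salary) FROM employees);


Subquery: AVG(salary) = 84000.0
Filtering: salary > 84000.0
  Sam (120000) -> MATCH
  Leo (90000) -> MATCH
  Wendy (110000) -> MATCH


3 rows:
Sam, 120000
Leo, 90000
Wendy, 110000


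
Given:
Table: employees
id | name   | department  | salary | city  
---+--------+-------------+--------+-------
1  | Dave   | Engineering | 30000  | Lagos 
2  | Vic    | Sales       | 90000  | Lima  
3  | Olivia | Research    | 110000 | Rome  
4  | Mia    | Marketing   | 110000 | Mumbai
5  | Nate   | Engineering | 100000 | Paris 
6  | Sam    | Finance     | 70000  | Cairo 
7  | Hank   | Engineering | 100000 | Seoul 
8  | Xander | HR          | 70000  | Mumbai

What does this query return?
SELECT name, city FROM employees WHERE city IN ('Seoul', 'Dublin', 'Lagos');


Filtering: city IN ('Seoul', 'Dublin', 'Lagos')
Matching: 2 rows

2 rows:
Dave, Lagos
Hank, Seoul


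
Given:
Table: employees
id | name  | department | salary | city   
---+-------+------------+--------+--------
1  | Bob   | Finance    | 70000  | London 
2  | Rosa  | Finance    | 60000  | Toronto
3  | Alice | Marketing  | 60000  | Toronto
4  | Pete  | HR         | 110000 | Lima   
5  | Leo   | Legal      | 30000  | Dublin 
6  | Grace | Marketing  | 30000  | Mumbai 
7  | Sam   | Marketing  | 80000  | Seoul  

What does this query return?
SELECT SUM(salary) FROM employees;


SUM(salary) = 70000 + 60000 + 60000 + 110000 + 30000 + 30000 + 80000 = 440000

440000


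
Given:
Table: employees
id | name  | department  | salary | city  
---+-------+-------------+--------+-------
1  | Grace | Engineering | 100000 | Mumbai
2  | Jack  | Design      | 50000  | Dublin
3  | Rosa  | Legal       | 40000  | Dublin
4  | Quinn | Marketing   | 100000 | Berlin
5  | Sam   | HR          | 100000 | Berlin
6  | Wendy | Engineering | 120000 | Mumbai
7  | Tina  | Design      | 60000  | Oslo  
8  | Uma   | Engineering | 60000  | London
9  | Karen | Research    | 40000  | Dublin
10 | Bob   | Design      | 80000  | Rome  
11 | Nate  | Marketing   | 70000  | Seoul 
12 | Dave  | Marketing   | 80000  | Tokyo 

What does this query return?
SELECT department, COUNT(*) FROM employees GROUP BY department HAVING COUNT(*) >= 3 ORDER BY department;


Groups with count >= 3:
  Design: 3 -> PASS
  Engineering: 3 -> PASS
  Marketing: 3 -> PASS
  HR: 1 -> filtered out
  Legal: 1 -> filtered out
  Research: 1 -> filtered out


3 groups:
Design, 3
Engineering, 3
Marketing, 3


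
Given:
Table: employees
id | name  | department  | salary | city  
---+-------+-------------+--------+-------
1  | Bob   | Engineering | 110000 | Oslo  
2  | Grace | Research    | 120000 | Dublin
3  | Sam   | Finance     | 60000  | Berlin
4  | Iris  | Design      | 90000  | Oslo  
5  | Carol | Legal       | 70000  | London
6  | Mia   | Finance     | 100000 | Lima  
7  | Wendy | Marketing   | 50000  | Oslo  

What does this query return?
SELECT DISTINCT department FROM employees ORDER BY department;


All 'department' values (row order): Engineering, Research, Finance, Design, Legal, Finance, Marketing
Removing duplicates leaves 6 unique value(s).

6 values:
Design
Engineering
Finance
Legal
Marketing
Research


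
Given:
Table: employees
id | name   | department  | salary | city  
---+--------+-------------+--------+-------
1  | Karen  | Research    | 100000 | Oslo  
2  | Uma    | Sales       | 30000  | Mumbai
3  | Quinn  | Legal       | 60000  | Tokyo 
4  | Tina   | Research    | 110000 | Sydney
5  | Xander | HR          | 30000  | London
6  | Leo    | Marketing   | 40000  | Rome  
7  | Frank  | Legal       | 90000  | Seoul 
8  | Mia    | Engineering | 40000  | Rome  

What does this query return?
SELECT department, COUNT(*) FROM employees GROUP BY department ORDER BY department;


Assigning each row to its department group:
  Karen -> Research
  Uma -> Sales
  Quinn -> Legal
  Tina -> Research
  Xander -> HR
  Leo -> Marketing
  Frank -> Legal
  Mia -> Engineering


6 groups:
Engineering, 1
HR, 1
Legal, 2
Marketing, 1
Research, 2
Sales, 1


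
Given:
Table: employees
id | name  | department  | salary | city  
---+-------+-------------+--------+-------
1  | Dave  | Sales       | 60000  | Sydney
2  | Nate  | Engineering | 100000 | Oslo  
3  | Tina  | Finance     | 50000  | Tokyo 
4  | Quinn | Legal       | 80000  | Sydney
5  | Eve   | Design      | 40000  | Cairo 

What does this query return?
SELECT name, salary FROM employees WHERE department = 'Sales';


Filtering: department = 'Sales'
Matching rows: 1

1 rows:
Dave, 60000


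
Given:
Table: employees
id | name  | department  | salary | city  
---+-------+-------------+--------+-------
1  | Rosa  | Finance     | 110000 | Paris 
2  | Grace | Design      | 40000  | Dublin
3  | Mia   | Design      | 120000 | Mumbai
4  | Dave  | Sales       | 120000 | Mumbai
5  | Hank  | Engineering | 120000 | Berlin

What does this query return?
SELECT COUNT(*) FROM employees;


COUNT(*) counts all rows

5


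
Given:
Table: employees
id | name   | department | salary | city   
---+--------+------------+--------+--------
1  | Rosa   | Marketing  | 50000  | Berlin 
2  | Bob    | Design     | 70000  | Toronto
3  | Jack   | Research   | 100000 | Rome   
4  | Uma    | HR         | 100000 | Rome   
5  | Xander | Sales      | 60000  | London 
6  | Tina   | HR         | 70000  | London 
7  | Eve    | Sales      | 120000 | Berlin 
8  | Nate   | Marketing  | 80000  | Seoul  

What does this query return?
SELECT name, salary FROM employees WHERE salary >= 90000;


Filtering: salary >= 90000
Matching: 3 rows

3 rows:
Jack, 100000
Uma, 100000
Eve, 120000


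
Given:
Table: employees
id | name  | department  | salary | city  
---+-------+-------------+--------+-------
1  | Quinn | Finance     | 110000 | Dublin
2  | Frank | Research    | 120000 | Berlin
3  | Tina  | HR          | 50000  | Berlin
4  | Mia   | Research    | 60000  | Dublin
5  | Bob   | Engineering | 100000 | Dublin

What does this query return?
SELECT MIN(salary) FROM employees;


Salaries: 110000, 120000, 50000, 60000, 100000
MIN = 50000

50000


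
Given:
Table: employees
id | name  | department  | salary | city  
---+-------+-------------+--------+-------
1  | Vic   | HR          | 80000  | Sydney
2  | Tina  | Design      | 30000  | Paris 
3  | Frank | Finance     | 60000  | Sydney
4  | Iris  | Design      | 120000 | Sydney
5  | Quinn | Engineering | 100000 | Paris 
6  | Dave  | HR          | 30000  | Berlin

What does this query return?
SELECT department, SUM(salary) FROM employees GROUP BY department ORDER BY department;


Summing salary within each department:
  Design: 30000 + 120000 = 150000
  Engineering: 100000 = 100000
  Finance: 60000 = 60000
  HR: 80000 + 30000 = 110000


4 groups:
Design, 150000
Engineering, 100000
Finance, 60000
HR, 110000


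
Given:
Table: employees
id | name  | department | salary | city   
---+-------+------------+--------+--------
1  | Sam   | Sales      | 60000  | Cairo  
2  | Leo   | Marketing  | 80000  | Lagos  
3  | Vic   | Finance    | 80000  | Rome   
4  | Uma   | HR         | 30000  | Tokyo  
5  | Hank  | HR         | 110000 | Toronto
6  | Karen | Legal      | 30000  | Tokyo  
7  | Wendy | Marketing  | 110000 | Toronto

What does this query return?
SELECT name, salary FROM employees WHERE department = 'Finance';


Filtering: department = 'Finance'
Matching rows: 1

1 rows:
Vic, 80000


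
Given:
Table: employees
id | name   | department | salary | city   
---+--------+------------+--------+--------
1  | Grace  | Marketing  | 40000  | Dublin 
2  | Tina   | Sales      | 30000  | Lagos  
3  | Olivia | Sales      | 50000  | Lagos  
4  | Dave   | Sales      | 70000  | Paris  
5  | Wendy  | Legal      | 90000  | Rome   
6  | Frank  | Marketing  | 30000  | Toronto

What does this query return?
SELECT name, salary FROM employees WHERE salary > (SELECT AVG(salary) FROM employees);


Subquery: AVG(salary) = 51666.67
Filtering: salary > 51666.67
  Dave (70000) -> MATCH
  Wendy (90000) -> MATCH


2 rows:
Dave, 70000
Wendy, 90000


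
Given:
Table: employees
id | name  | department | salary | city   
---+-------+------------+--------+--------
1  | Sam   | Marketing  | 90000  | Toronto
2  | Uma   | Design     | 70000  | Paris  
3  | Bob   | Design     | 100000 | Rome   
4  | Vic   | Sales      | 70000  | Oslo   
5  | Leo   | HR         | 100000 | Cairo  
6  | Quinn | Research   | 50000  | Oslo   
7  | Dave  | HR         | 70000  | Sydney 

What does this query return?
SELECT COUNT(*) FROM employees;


COUNT(*) counts all rows

7


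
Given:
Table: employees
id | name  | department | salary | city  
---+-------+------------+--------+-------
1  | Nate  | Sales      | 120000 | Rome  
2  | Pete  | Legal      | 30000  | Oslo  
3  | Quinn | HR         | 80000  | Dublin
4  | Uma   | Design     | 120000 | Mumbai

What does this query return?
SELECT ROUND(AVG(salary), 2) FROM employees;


SUM(salary) = 350000
COUNT = 4
ROUND(AVG, 2) = ROUND(350000 / 4, 2) = 87500.0

87500.0


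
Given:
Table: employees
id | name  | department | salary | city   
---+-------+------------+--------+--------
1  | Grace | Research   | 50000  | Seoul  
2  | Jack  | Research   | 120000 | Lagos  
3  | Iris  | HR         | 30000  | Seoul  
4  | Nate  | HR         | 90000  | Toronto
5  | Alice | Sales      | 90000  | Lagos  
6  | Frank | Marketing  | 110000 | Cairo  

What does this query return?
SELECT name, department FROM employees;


Projecting columns: name, department

6 rows:
Grace, Research
Jack, Research
Iris, HR
Nate, HR
Alice, Sales
Frank, Marketing


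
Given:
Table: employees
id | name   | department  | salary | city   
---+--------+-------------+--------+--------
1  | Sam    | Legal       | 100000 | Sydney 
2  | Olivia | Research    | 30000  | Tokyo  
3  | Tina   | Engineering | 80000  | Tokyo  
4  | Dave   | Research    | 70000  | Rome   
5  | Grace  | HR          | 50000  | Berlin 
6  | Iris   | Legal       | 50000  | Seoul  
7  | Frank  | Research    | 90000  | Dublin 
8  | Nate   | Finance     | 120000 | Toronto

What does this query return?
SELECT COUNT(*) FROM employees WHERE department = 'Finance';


Counting rows where department = 'Finance'
  Nate -> MATCH


1


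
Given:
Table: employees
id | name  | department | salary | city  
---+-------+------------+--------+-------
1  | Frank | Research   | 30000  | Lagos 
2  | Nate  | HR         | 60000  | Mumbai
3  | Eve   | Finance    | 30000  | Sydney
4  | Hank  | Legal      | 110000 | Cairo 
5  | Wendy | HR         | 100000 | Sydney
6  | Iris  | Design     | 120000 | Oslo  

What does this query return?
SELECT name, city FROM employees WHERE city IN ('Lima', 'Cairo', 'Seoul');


Filtering: city IN ('Lima', 'Cairo', 'Seoul')
Matching: 1 rows

1 rows:
Hank, Cairo


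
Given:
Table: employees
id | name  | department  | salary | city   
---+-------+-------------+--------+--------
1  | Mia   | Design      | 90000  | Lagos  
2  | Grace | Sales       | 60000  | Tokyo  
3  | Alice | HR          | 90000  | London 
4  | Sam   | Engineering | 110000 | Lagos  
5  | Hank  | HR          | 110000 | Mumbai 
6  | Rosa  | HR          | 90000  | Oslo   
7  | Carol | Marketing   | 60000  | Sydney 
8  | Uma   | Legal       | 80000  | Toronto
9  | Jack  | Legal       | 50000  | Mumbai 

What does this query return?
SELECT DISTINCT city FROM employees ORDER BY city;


All 'city' values (row order): Lagos, Tokyo, London, Lagos, Mumbai, Oslo, Sydney, Toronto, Mumbai
Removing duplicates leaves 7 unique value(s).

7 values:
Lagos
London
Mumbai
Oslo
Sydney
Tokyo
Toronto


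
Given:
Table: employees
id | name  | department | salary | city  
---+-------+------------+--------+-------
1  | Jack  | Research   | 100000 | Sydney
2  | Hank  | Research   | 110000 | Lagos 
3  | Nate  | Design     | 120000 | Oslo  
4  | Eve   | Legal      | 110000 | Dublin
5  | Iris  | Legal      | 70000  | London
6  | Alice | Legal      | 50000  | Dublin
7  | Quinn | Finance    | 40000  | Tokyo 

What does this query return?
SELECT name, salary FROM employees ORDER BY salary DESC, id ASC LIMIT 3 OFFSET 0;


Sort by salary DESC (id ASC tiebreak), then skip 0 and take 3
Rows 1 through 3

3 rows:
Nate, 120000
Hank, 110000
Eve, 110000


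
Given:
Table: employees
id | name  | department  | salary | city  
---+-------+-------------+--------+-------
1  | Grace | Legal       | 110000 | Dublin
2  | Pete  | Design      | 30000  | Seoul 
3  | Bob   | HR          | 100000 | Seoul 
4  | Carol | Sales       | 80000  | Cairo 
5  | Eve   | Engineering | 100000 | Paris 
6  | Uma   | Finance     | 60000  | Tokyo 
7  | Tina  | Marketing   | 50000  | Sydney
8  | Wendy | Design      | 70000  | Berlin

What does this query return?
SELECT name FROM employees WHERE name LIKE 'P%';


LIKE 'P%' matches names starting with 'P'
Matching: 1

1 rows:
Pete


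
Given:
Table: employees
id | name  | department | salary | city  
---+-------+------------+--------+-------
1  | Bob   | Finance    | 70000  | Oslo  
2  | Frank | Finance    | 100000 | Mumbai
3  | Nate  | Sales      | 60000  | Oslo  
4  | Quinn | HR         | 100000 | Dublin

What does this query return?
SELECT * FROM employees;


SELECT * returns all 4 rows with all columns

4 rows:
1, Bob, Finance, 70000, Oslo
2, Frank, Finance, 100000, Mumbai
3, Nate, Sales, 60000, Oslo
4, Quinn, HR, 100000, Dublin


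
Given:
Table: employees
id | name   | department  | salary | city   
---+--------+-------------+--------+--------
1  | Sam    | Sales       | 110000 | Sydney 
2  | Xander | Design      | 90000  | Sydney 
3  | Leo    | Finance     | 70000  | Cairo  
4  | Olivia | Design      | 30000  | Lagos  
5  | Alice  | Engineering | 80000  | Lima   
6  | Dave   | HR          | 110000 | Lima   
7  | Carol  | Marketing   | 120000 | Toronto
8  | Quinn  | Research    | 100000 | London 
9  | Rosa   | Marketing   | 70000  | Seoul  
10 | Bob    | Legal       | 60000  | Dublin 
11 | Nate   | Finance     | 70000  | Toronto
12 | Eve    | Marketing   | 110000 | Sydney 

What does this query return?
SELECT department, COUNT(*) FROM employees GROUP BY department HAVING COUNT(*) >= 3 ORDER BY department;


Groups with count >= 3:
  Marketing: 3 -> PASS
  Design: 2 -> filtered out
  Engineering: 1 -> filtered out
  Finance: 2 -> filtered out
  HR: 1 -> filtered out
  Legal: 1 -> filtered out
  Research: 1 -> filtered out
  Sales: 1 -> filtered out


1 groups:
Marketing, 3


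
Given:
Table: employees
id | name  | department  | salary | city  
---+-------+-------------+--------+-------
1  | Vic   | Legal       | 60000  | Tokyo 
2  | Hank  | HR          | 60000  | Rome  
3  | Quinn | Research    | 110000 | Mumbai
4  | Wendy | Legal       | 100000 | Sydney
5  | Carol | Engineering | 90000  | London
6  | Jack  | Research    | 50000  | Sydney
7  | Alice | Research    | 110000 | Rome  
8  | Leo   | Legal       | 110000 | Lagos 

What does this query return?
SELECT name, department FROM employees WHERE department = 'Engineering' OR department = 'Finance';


Filtering: department = 'Engineering' OR 'Finance'
Matching: 1 rows

1 rows:
Carol, Engineering


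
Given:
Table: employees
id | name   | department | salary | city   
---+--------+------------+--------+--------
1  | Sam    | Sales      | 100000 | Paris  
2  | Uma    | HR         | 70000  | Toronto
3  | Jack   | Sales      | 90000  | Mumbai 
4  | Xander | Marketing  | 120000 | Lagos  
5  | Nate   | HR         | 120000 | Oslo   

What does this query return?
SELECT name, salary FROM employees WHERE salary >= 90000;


Filtering: salary >= 90000
Matching: 4 rows

4 rows:
Sam, 100000
Jack, 90000
Xander, 120000
Nate, 120000


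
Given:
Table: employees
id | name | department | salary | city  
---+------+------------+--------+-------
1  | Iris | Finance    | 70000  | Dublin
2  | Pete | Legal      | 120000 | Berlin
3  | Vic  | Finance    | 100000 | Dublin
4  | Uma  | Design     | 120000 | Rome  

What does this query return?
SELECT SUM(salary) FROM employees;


SUM(salary) = 70000 + 120000 + 100000 + 120000 = 410000

410000


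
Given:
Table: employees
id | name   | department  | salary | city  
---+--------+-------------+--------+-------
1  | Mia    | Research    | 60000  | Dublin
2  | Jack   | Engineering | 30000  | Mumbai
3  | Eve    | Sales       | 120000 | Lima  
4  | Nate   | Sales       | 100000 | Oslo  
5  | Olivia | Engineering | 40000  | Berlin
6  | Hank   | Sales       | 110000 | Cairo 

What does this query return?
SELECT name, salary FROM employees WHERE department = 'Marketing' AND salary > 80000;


Filtering: department = 'Marketing' AND salary > 80000
Matching: 0 rows

Empty result set (0 rows)


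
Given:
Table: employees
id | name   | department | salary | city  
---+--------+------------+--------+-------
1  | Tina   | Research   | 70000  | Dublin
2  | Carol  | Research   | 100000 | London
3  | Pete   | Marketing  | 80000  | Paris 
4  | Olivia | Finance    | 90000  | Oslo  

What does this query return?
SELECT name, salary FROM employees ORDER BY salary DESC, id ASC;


Sorting by salary DESC, then id ASC for ties

4 rows:
Carol, 100000
Olivia, 90000
Pete, 80000
Tina, 70000


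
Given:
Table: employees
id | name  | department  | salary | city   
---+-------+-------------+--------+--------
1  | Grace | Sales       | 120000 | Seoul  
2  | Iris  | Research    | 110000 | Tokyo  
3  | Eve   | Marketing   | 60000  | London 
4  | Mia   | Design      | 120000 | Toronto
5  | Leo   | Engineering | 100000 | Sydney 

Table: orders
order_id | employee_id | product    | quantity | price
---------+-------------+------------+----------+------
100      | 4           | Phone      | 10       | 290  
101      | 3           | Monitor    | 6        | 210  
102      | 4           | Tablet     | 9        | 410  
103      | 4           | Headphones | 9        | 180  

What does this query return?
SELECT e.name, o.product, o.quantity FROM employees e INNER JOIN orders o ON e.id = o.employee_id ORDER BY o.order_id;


Joining employees.id = orders.employee_id:
  employee Mia (id=4) -> order Phone
  employee Eve (id=3) -> order Monitor
  employee Mia (id=4) -> order Tablet
  employee Mia (id=4) -> order Headphones


4 rows:
Mia, Phone, 10
Eve, Monitor, 6
Mia, Tablet, 9
Mia, Headphones, 9


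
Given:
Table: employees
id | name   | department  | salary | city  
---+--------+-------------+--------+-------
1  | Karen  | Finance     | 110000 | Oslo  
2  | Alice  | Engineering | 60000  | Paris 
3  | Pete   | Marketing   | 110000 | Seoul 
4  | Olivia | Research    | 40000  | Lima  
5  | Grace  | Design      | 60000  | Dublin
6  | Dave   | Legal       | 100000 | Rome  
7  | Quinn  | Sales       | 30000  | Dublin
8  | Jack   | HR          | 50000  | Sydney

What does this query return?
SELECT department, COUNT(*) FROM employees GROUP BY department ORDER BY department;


Assigning each row to its department group:
  Karen -> Finance
  Alice -> Engineering
  Pete -> Marketing
  Olivia -> Research
  Grace -> Design
  Dave -> Legal
  Quinn -> Sales
  Jack -> HR


8 groups:
Design, 1
Engineering, 1
Finance, 1
HR, 1
Legal, 1
Marketing, 1
Research, 1
Sales, 1
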